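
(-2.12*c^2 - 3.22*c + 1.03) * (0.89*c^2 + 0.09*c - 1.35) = -1.8868*c^4 - 3.0566*c^3 + 3.4889*c^2 + 4.4397*c - 1.3905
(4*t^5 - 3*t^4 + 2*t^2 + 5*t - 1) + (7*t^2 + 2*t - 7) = 4*t^5 - 3*t^4 + 9*t^2 + 7*t - 8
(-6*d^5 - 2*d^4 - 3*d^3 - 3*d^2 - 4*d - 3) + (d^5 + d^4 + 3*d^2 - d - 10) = -5*d^5 - d^4 - 3*d^3 - 5*d - 13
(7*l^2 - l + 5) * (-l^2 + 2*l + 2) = -7*l^4 + 15*l^3 + 7*l^2 + 8*l + 10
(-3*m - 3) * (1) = -3*m - 3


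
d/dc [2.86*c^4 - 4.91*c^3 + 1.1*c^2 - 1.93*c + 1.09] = 11.44*c^3 - 14.73*c^2 + 2.2*c - 1.93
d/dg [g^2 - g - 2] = 2*g - 1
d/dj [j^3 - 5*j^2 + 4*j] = 3*j^2 - 10*j + 4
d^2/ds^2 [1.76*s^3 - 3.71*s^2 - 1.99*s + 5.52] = 10.56*s - 7.42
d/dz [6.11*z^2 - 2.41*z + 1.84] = 12.22*z - 2.41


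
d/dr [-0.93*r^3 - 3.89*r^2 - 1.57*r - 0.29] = -2.79*r^2 - 7.78*r - 1.57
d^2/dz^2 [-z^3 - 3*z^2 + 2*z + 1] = -6*z - 6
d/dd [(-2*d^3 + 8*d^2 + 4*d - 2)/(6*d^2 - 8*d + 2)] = (-3*d^4 + 8*d^3 - 25*d^2 + 14*d - 2)/(9*d^4 - 24*d^3 + 22*d^2 - 8*d + 1)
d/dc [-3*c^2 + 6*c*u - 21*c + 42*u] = -6*c + 6*u - 21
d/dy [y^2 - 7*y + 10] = 2*y - 7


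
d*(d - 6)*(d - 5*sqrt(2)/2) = d^3 - 6*d^2 - 5*sqrt(2)*d^2/2 + 15*sqrt(2)*d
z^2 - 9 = (z - 3)*(z + 3)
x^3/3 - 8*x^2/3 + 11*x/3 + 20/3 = (x/3 + 1/3)*(x - 5)*(x - 4)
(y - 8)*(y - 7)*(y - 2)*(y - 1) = y^4 - 18*y^3 + 103*y^2 - 198*y + 112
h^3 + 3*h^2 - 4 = (h - 1)*(h + 2)^2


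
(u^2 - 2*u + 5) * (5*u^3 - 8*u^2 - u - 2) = 5*u^5 - 18*u^4 + 40*u^3 - 40*u^2 - u - 10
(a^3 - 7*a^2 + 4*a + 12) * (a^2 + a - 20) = a^5 - 6*a^4 - 23*a^3 + 156*a^2 - 68*a - 240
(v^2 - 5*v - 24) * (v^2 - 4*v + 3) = v^4 - 9*v^3 - v^2 + 81*v - 72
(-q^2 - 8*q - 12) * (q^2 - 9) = -q^4 - 8*q^3 - 3*q^2 + 72*q + 108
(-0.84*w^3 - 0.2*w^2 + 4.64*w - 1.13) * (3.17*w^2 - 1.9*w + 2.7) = -2.6628*w^5 + 0.962*w^4 + 12.8208*w^3 - 12.9381*w^2 + 14.675*w - 3.051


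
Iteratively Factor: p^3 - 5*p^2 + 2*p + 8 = (p - 2)*(p^2 - 3*p - 4) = (p - 2)*(p + 1)*(p - 4)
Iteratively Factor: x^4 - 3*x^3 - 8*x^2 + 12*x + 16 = (x - 4)*(x^3 + x^2 - 4*x - 4) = (x - 4)*(x + 1)*(x^2 - 4) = (x - 4)*(x - 2)*(x + 1)*(x + 2)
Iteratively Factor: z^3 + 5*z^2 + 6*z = (z + 2)*(z^2 + 3*z) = z*(z + 2)*(z + 3)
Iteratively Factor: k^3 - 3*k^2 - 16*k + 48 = (k + 4)*(k^2 - 7*k + 12) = (k - 4)*(k + 4)*(k - 3)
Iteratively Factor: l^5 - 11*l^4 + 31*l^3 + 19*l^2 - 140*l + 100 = (l - 5)*(l^4 - 6*l^3 + l^2 + 24*l - 20) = (l - 5)*(l + 2)*(l^3 - 8*l^2 + 17*l - 10) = (l - 5)^2*(l + 2)*(l^2 - 3*l + 2) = (l - 5)^2*(l - 1)*(l + 2)*(l - 2)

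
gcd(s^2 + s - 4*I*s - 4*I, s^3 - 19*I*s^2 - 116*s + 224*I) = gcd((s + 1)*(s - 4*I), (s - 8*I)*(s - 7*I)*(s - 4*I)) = s - 4*I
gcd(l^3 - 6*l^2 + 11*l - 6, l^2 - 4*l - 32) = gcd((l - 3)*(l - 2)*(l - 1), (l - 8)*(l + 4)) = 1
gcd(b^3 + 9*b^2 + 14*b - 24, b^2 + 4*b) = b + 4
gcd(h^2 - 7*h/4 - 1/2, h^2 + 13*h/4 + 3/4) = h + 1/4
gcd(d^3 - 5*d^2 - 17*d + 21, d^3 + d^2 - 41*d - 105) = d^2 - 4*d - 21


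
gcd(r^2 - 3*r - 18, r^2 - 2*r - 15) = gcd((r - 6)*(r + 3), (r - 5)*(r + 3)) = r + 3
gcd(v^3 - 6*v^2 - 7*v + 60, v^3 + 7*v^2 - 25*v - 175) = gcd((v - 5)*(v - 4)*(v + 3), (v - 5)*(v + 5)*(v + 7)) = v - 5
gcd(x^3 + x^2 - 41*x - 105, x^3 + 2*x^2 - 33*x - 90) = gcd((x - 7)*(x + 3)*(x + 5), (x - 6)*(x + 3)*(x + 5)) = x^2 + 8*x + 15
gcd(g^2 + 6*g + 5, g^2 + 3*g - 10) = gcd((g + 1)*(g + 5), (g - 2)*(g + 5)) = g + 5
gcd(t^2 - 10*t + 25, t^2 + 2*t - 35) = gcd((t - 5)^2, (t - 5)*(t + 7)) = t - 5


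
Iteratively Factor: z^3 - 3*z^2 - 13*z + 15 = (z + 3)*(z^2 - 6*z + 5) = (z - 1)*(z + 3)*(z - 5)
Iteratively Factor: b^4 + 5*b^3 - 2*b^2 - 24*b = (b)*(b^3 + 5*b^2 - 2*b - 24) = b*(b + 3)*(b^2 + 2*b - 8) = b*(b - 2)*(b + 3)*(b + 4)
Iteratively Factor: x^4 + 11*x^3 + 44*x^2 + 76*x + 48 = (x + 3)*(x^3 + 8*x^2 + 20*x + 16) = (x + 2)*(x + 3)*(x^2 + 6*x + 8) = (x + 2)^2*(x + 3)*(x + 4)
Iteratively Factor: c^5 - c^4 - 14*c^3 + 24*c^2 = (c + 4)*(c^4 - 5*c^3 + 6*c^2) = (c - 3)*(c + 4)*(c^3 - 2*c^2) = c*(c - 3)*(c + 4)*(c^2 - 2*c) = c*(c - 3)*(c - 2)*(c + 4)*(c)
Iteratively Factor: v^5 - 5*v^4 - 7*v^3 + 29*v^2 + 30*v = (v + 2)*(v^4 - 7*v^3 + 7*v^2 + 15*v) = (v - 5)*(v + 2)*(v^3 - 2*v^2 - 3*v) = (v - 5)*(v - 3)*(v + 2)*(v^2 + v) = v*(v - 5)*(v - 3)*(v + 2)*(v + 1)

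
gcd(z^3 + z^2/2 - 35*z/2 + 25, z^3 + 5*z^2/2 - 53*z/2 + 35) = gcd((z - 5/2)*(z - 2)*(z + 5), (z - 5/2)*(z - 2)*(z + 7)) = z^2 - 9*z/2 + 5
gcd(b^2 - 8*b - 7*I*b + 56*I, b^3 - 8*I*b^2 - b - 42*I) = b - 7*I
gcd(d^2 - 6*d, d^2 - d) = d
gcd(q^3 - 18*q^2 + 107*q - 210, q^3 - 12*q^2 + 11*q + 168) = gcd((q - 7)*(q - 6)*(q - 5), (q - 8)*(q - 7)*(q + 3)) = q - 7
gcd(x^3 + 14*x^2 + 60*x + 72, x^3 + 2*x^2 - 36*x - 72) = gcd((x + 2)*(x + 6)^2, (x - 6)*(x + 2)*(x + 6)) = x^2 + 8*x + 12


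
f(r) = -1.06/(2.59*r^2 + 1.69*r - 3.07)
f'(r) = -1.06*(-5.18*r - 1.69)/(2.59*r^2 + 1.69*r - 3.07)^2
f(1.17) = -0.43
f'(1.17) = 1.37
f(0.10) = 0.37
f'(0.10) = 0.28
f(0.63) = 1.08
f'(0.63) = 5.50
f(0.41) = 0.55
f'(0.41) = 1.07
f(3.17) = -0.04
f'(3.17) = 0.02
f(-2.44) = -0.13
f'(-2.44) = -0.17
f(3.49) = -0.03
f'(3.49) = 0.02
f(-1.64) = -0.94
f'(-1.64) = -5.70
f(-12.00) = -0.00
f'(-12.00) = -0.00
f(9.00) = -0.00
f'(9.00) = 0.00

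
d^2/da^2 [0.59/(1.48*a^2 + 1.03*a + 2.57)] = (-2.584672*a^2 - 1.798792*a + 0.59*(2.96*a + 1.03)*(5.92*a + 2.06) - 4.488248)/(1.48*a^2 + 1.03*a + 2.57)^3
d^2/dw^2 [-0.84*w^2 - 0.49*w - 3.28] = -1.68000000000000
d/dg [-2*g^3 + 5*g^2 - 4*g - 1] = -6*g^2 + 10*g - 4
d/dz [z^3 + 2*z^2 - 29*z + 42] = 3*z^2 + 4*z - 29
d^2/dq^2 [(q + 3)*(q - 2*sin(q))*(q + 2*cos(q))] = -2*sqrt(2)*q^2*cos(q + pi/4) - 2*q*sin(q) + 8*q*sin(2*q) - 14*q*cos(q) + 6*q - 16*sin(q) + 24*sin(2*q) - 8*cos(q) - 8*cos(2*q) + 6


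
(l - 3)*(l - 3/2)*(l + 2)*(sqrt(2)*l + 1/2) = sqrt(2)*l^4 - 5*sqrt(2)*l^3/2 + l^3/2 - 9*sqrt(2)*l^2/2 - 5*l^2/4 - 9*l/4 + 9*sqrt(2)*l + 9/2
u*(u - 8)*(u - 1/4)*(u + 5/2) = u^4 - 23*u^3/4 - 149*u^2/8 + 5*u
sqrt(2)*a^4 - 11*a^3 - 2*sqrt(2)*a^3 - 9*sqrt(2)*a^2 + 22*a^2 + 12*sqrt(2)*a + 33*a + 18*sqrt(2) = (a - 3)*(a + 1)*(a - 6*sqrt(2))*(sqrt(2)*a + 1)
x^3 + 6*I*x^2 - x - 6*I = (x - 1)*(x + 1)*(x + 6*I)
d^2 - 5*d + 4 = (d - 4)*(d - 1)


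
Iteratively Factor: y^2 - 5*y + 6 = (y - 3)*(y - 2)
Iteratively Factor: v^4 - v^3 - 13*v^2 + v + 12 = (v - 4)*(v^3 + 3*v^2 - v - 3) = (v - 4)*(v + 1)*(v^2 + 2*v - 3) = (v - 4)*(v - 1)*(v + 1)*(v + 3)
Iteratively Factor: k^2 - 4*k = (k - 4)*(k)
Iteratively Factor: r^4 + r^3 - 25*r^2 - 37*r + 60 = (r - 5)*(r^3 + 6*r^2 + 5*r - 12) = (r - 5)*(r - 1)*(r^2 + 7*r + 12) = (r - 5)*(r - 1)*(r + 4)*(r + 3)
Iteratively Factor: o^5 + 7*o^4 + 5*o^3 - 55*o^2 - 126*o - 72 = (o + 1)*(o^4 + 6*o^3 - o^2 - 54*o - 72) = (o + 1)*(o + 3)*(o^3 + 3*o^2 - 10*o - 24) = (o - 3)*(o + 1)*(o + 3)*(o^2 + 6*o + 8) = (o - 3)*(o + 1)*(o + 3)*(o + 4)*(o + 2)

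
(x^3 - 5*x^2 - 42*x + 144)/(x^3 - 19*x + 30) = (x^2 - 2*x - 48)/(x^2 + 3*x - 10)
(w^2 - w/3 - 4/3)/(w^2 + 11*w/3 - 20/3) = (w + 1)/(w + 5)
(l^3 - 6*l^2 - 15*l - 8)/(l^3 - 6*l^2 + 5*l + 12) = (l^2 - 7*l - 8)/(l^2 - 7*l + 12)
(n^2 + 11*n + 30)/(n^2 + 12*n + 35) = (n + 6)/(n + 7)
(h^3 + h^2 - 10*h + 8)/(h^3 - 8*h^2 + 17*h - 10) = (h + 4)/(h - 5)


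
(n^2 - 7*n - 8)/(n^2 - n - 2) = (n - 8)/(n - 2)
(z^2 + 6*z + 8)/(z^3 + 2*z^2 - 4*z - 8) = (z + 4)/(z^2 - 4)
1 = 1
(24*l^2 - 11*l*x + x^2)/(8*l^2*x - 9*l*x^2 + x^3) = (-3*l + x)/(x*(-l + x))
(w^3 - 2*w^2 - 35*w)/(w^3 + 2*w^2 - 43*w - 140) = w/(w + 4)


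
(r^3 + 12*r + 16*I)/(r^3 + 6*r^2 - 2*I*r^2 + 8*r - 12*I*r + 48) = (r + 2*I)/(r + 6)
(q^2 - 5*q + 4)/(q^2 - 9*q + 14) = (q^2 - 5*q + 4)/(q^2 - 9*q + 14)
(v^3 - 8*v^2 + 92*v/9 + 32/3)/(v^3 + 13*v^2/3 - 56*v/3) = (v^2 - 16*v/3 - 4)/(v*(v + 7))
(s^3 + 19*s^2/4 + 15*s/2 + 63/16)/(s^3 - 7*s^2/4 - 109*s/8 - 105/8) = (s + 3/2)/(s - 5)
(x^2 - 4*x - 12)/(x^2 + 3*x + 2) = (x - 6)/(x + 1)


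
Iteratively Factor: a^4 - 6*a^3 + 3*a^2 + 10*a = (a - 2)*(a^3 - 4*a^2 - 5*a) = a*(a - 2)*(a^2 - 4*a - 5) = a*(a - 2)*(a + 1)*(a - 5)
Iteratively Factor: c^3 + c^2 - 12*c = (c + 4)*(c^2 - 3*c) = c*(c + 4)*(c - 3)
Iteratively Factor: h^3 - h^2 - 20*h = (h - 5)*(h^2 + 4*h) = h*(h - 5)*(h + 4)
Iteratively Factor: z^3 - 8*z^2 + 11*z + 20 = (z - 5)*(z^2 - 3*z - 4) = (z - 5)*(z - 4)*(z + 1)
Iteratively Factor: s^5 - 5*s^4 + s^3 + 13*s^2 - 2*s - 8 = (s - 4)*(s^4 - s^3 - 3*s^2 + s + 2) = (s - 4)*(s + 1)*(s^3 - 2*s^2 - s + 2) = (s - 4)*(s - 1)*(s + 1)*(s^2 - s - 2) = (s - 4)*(s - 1)*(s + 1)^2*(s - 2)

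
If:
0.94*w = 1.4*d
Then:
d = 0.671428571428571*w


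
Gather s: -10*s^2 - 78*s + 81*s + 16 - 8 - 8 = -10*s^2 + 3*s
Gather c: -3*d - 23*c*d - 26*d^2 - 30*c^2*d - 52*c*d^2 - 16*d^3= -30*c^2*d + c*(-52*d^2 - 23*d) - 16*d^3 - 26*d^2 - 3*d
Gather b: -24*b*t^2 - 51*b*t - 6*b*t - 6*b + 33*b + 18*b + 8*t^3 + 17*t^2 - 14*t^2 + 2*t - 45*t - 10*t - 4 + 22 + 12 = b*(-24*t^2 - 57*t + 45) + 8*t^3 + 3*t^2 - 53*t + 30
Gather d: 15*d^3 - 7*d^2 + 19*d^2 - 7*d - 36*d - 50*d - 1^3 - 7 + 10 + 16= 15*d^3 + 12*d^2 - 93*d + 18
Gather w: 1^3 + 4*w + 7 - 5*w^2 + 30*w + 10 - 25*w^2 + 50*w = -30*w^2 + 84*w + 18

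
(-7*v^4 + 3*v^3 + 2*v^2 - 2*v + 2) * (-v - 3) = 7*v^5 + 18*v^4 - 11*v^3 - 4*v^2 + 4*v - 6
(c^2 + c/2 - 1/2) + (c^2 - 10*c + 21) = 2*c^2 - 19*c/2 + 41/2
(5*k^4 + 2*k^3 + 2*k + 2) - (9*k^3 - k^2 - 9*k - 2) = 5*k^4 - 7*k^3 + k^2 + 11*k + 4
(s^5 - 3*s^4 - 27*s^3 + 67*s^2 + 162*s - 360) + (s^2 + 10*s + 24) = s^5 - 3*s^4 - 27*s^3 + 68*s^2 + 172*s - 336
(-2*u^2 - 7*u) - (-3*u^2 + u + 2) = u^2 - 8*u - 2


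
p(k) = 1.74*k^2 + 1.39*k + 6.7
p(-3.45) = 22.61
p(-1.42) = 8.23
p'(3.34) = 13.01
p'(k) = 3.48*k + 1.39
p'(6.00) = 22.27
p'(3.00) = 11.83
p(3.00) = 26.53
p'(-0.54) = -0.49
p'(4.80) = 18.09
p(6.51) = 89.49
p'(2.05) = 8.52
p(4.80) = 53.46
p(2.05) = 16.86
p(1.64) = 13.66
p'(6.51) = 24.04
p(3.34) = 30.75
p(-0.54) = 6.46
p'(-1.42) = -3.55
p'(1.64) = 7.10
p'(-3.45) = -10.62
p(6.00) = 77.68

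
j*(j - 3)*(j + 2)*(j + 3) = j^4 + 2*j^3 - 9*j^2 - 18*j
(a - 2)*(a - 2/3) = a^2 - 8*a/3 + 4/3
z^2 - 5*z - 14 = (z - 7)*(z + 2)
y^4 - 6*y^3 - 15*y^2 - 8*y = y*(y - 8)*(y + 1)^2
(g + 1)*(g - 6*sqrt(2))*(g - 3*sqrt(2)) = g^3 - 9*sqrt(2)*g^2 + g^2 - 9*sqrt(2)*g + 36*g + 36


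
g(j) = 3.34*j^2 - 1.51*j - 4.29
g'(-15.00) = -101.71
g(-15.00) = 769.86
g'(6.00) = 38.57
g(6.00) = 106.89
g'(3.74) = 23.47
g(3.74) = 36.78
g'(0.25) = 0.16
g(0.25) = -4.46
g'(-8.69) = -59.56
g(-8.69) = 261.06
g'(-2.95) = -21.22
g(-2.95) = 29.23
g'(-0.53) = -5.05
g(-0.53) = -2.55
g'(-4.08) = -28.76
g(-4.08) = 57.47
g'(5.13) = 32.76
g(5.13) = 75.86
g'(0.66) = 2.90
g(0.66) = -3.83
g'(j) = 6.68*j - 1.51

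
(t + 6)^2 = t^2 + 12*t + 36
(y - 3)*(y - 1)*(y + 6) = y^3 + 2*y^2 - 21*y + 18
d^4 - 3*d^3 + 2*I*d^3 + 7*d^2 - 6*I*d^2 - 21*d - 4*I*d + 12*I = (d - 3)*(d - I)^2*(d + 4*I)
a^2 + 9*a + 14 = (a + 2)*(a + 7)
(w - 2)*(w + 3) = w^2 + w - 6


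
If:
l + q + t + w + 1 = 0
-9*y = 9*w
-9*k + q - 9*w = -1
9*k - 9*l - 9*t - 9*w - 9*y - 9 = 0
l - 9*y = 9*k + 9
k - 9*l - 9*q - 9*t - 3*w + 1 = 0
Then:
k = 53/25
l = 2313/50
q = -1/10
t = -2257/50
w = -101/50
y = 101/50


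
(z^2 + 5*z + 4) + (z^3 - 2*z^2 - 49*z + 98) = z^3 - z^2 - 44*z + 102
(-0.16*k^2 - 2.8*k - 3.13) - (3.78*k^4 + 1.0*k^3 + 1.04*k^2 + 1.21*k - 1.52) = -3.78*k^4 - 1.0*k^3 - 1.2*k^2 - 4.01*k - 1.61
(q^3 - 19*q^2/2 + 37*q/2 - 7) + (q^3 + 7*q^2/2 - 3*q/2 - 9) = 2*q^3 - 6*q^2 + 17*q - 16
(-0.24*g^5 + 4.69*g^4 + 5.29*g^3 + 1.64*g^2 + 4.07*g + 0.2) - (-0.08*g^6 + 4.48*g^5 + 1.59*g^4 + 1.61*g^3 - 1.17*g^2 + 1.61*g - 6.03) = 0.08*g^6 - 4.72*g^5 + 3.1*g^4 + 3.68*g^3 + 2.81*g^2 + 2.46*g + 6.23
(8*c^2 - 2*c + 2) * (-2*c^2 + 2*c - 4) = -16*c^4 + 20*c^3 - 40*c^2 + 12*c - 8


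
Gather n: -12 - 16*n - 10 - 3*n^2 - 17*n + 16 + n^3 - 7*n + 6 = n^3 - 3*n^2 - 40*n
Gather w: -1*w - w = -2*w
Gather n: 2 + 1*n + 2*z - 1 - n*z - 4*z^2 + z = n*(1 - z) - 4*z^2 + 3*z + 1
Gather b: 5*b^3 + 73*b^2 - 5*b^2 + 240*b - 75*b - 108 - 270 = 5*b^3 + 68*b^2 + 165*b - 378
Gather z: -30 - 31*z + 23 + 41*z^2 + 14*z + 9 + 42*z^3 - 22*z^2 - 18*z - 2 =42*z^3 + 19*z^2 - 35*z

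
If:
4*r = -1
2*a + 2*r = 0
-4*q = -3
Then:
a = 1/4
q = 3/4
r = -1/4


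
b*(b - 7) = b^2 - 7*b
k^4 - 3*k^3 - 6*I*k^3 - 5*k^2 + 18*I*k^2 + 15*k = k*(k - 3)*(k - 5*I)*(k - I)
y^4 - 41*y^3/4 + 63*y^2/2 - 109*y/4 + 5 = (y - 5)*(y - 4)*(y - 1)*(y - 1/4)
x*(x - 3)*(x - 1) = x^3 - 4*x^2 + 3*x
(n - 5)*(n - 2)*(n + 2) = n^3 - 5*n^2 - 4*n + 20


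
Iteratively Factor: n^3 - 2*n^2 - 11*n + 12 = (n + 3)*(n^2 - 5*n + 4) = (n - 1)*(n + 3)*(n - 4)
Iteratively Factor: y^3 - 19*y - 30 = (y + 2)*(y^2 - 2*y - 15) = (y - 5)*(y + 2)*(y + 3)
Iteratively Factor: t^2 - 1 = (t + 1)*(t - 1)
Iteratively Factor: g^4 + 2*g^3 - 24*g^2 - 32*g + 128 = (g - 4)*(g^3 + 6*g^2 - 32) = (g - 4)*(g + 4)*(g^2 + 2*g - 8) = (g - 4)*(g + 4)^2*(g - 2)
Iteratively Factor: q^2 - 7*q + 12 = (q - 3)*(q - 4)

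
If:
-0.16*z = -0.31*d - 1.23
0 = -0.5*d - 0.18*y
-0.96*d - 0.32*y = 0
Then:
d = 0.00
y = 0.00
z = 7.69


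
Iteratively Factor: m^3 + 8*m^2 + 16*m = (m + 4)*(m^2 + 4*m) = (m + 4)^2*(m)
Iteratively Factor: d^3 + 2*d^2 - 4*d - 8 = (d + 2)*(d^2 - 4) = (d - 2)*(d + 2)*(d + 2)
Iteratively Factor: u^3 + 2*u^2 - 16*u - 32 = (u + 2)*(u^2 - 16) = (u + 2)*(u + 4)*(u - 4)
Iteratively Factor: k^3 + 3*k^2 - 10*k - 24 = (k + 2)*(k^2 + k - 12) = (k + 2)*(k + 4)*(k - 3)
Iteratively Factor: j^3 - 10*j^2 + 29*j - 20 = (j - 4)*(j^2 - 6*j + 5) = (j - 4)*(j - 1)*(j - 5)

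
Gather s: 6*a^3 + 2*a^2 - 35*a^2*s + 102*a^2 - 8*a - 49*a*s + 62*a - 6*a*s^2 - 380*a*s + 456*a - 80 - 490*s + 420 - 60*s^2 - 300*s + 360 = 6*a^3 + 104*a^2 + 510*a + s^2*(-6*a - 60) + s*(-35*a^2 - 429*a - 790) + 700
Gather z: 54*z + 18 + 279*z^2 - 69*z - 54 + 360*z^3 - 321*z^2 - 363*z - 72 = 360*z^3 - 42*z^2 - 378*z - 108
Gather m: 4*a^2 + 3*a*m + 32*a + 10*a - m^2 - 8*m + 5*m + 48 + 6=4*a^2 + 42*a - m^2 + m*(3*a - 3) + 54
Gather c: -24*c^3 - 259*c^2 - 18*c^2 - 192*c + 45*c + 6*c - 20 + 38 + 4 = -24*c^3 - 277*c^2 - 141*c + 22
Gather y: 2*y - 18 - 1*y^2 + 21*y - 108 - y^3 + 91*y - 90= -y^3 - y^2 + 114*y - 216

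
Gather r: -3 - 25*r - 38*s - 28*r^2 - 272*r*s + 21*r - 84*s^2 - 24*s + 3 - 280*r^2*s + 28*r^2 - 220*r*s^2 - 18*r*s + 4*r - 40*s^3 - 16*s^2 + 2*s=-280*r^2*s + r*(-220*s^2 - 290*s) - 40*s^3 - 100*s^2 - 60*s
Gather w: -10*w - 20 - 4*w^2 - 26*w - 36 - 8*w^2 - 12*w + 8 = -12*w^2 - 48*w - 48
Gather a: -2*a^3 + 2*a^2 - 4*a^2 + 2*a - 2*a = -2*a^3 - 2*a^2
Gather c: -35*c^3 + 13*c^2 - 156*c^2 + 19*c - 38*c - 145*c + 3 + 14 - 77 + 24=-35*c^3 - 143*c^2 - 164*c - 36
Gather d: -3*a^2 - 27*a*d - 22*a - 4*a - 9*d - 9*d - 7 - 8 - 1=-3*a^2 - 26*a + d*(-27*a - 18) - 16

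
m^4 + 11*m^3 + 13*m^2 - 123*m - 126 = (m - 3)*(m + 1)*(m + 6)*(m + 7)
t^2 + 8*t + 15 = (t + 3)*(t + 5)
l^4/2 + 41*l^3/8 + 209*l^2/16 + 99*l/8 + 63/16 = (l/2 + 1/2)*(l + 3/4)*(l + 3/2)*(l + 7)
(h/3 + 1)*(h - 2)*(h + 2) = h^3/3 + h^2 - 4*h/3 - 4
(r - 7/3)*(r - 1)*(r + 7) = r^3 + 11*r^2/3 - 21*r + 49/3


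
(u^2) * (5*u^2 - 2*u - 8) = 5*u^4 - 2*u^3 - 8*u^2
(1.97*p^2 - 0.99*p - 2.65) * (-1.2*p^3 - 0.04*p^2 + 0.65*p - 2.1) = -2.364*p^5 + 1.1092*p^4 + 4.5001*p^3 - 4.6745*p^2 + 0.3565*p + 5.565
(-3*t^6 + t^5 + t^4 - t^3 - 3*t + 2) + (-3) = -3*t^6 + t^5 + t^4 - t^3 - 3*t - 1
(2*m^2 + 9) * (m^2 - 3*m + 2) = 2*m^4 - 6*m^3 + 13*m^2 - 27*m + 18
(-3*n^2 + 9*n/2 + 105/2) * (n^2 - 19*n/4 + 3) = -3*n^4 + 75*n^3/4 + 177*n^2/8 - 1887*n/8 + 315/2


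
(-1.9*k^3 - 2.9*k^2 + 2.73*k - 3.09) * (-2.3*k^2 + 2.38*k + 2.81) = 4.37*k^5 + 2.148*k^4 - 18.52*k^3 + 5.4554*k^2 + 0.317100000000001*k - 8.6829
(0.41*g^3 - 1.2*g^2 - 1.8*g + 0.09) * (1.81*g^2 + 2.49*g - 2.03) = 0.7421*g^5 - 1.1511*g^4 - 7.0783*g^3 - 1.8831*g^2 + 3.8781*g - 0.1827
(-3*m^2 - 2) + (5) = 3 - 3*m^2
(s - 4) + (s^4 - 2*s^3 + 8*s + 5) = s^4 - 2*s^3 + 9*s + 1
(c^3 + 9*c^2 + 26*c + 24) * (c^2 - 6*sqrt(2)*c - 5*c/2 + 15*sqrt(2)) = c^5 - 6*sqrt(2)*c^4 + 13*c^4/2 - 39*sqrt(2)*c^3 + 7*c^3/2 - 41*c^2 - 21*sqrt(2)*c^2 - 60*c + 246*sqrt(2)*c + 360*sqrt(2)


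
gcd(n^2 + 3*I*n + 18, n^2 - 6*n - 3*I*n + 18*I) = n - 3*I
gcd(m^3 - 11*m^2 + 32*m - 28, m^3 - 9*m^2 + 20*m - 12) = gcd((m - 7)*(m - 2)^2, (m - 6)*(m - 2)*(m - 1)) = m - 2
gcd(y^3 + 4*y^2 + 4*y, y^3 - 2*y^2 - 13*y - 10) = y + 2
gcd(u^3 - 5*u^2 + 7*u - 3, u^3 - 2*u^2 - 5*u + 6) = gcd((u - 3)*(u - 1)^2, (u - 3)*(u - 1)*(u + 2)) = u^2 - 4*u + 3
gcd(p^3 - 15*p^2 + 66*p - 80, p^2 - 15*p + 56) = p - 8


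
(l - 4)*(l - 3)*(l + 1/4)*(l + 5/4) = l^4 - 11*l^3/2 + 29*l^2/16 + 253*l/16 + 15/4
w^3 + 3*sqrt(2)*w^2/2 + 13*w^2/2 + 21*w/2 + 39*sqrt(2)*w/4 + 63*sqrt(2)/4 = (w + 3)*(w + 7/2)*(w + 3*sqrt(2)/2)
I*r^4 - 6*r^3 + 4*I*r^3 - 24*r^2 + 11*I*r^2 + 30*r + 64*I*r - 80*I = (r + 5)*(r - 2*I)*(r + 8*I)*(I*r - I)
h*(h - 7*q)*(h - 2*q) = h^3 - 9*h^2*q + 14*h*q^2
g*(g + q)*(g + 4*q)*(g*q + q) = g^4*q + 5*g^3*q^2 + g^3*q + 4*g^2*q^3 + 5*g^2*q^2 + 4*g*q^3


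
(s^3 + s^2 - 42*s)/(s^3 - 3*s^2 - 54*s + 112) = s*(s - 6)/(s^2 - 10*s + 16)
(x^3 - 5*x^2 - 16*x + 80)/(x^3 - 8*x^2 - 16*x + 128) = (x - 5)/(x - 8)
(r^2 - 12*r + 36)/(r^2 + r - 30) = (r^2 - 12*r + 36)/(r^2 + r - 30)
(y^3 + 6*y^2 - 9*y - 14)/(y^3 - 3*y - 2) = (y + 7)/(y + 1)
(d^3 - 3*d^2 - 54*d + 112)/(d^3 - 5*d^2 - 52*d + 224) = (d - 2)/(d - 4)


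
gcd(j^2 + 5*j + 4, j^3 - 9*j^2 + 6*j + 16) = j + 1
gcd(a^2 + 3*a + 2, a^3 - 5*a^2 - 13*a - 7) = a + 1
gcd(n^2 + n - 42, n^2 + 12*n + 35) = n + 7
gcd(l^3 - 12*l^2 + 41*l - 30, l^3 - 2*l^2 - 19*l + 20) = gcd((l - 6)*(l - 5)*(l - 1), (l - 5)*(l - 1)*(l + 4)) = l^2 - 6*l + 5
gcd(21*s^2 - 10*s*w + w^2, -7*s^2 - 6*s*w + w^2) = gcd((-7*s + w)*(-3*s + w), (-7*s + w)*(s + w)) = 7*s - w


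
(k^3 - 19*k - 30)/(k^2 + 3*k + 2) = (k^2 - 2*k - 15)/(k + 1)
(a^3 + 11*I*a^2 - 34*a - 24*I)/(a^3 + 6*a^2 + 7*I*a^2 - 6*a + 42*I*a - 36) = (a + 4*I)/(a + 6)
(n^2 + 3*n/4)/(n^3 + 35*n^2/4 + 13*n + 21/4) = n/(n^2 + 8*n + 7)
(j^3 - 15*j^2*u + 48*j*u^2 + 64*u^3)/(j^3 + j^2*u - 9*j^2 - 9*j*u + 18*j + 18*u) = (j^2 - 16*j*u + 64*u^2)/(j^2 - 9*j + 18)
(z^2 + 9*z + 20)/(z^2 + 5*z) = (z + 4)/z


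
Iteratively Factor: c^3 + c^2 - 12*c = (c)*(c^2 + c - 12) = c*(c - 3)*(c + 4)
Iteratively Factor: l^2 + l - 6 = (l - 2)*(l + 3)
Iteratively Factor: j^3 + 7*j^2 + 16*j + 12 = (j + 2)*(j^2 + 5*j + 6) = (j + 2)*(j + 3)*(j + 2)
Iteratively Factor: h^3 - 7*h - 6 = (h + 1)*(h^2 - h - 6) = (h - 3)*(h + 1)*(h + 2)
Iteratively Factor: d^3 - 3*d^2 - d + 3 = (d - 3)*(d^2 - 1) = (d - 3)*(d - 1)*(d + 1)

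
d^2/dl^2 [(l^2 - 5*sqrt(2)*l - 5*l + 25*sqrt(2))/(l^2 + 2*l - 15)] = 2*(-5*sqrt(2)*l^3 - 7*l^3 + 45*l^2 + 75*sqrt(2)*l^2 - 225*l - 75*sqrt(2)*l + 75 + 325*sqrt(2))/(l^6 + 6*l^5 - 33*l^4 - 172*l^3 + 495*l^2 + 1350*l - 3375)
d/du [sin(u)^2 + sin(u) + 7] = sin(2*u) + cos(u)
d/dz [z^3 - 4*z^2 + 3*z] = 3*z^2 - 8*z + 3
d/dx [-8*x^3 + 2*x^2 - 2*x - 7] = -24*x^2 + 4*x - 2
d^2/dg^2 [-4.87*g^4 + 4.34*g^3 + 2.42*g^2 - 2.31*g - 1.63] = -58.44*g^2 + 26.04*g + 4.84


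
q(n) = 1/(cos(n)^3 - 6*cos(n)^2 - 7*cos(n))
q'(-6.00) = -0.03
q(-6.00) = -0.09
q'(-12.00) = -0.09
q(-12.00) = -0.10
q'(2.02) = -0.33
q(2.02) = 0.55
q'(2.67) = 4.68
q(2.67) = 1.30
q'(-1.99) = 0.46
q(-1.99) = 0.56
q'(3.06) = 920.47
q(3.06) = 37.71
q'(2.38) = 0.94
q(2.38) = 0.65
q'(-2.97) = -98.94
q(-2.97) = 8.65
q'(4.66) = 51.89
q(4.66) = 2.86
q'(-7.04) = 0.16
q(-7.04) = -0.13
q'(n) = (3*sin(n)*cos(n)^2 - 12*sin(n)*cos(n) - 7*sin(n))/(cos(n)^3 - 6*cos(n)^2 - 7*cos(n))^2 = (3*sin(n) - 7*sin(n)/cos(n)^2 - 12*tan(n))/(sin(n)^2 + 6*cos(n) + 6)^2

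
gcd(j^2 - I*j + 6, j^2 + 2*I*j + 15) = j - 3*I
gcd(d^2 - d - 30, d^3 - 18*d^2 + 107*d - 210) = d - 6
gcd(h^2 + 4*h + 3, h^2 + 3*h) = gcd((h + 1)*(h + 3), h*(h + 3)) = h + 3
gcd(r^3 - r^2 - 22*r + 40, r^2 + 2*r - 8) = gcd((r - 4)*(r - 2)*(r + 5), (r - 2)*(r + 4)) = r - 2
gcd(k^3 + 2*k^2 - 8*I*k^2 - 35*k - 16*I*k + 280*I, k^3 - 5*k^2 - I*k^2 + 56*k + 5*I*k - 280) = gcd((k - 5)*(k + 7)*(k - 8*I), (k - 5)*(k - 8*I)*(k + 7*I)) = k^2 + k*(-5 - 8*I) + 40*I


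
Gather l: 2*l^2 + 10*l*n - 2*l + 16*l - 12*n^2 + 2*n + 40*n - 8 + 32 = 2*l^2 + l*(10*n + 14) - 12*n^2 + 42*n + 24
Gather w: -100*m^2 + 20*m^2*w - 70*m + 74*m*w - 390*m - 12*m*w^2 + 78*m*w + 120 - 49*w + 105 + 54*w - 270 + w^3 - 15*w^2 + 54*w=-100*m^2 - 460*m + w^3 + w^2*(-12*m - 15) + w*(20*m^2 + 152*m + 59) - 45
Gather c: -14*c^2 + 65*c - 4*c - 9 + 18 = -14*c^2 + 61*c + 9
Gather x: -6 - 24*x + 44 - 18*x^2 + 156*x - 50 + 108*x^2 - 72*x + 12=90*x^2 + 60*x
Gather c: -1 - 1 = -2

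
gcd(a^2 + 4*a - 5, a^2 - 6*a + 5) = a - 1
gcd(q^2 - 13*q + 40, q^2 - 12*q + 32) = q - 8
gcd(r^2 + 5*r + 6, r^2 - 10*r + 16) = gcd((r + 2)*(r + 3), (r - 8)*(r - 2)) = 1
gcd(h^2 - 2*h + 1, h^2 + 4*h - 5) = h - 1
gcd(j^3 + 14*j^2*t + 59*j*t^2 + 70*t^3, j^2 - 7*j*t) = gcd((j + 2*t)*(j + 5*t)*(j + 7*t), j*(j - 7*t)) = 1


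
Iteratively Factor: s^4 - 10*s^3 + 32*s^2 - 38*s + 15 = (s - 3)*(s^3 - 7*s^2 + 11*s - 5) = (s - 3)*(s - 1)*(s^2 - 6*s + 5) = (s - 5)*(s - 3)*(s - 1)*(s - 1)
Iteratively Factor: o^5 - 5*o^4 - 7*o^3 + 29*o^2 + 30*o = (o)*(o^4 - 5*o^3 - 7*o^2 + 29*o + 30) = o*(o + 1)*(o^3 - 6*o^2 - o + 30) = o*(o + 1)*(o + 2)*(o^2 - 8*o + 15) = o*(o - 5)*(o + 1)*(o + 2)*(o - 3)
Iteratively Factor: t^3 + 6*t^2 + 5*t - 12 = (t - 1)*(t^2 + 7*t + 12) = (t - 1)*(t + 3)*(t + 4)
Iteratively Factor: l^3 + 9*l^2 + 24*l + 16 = (l + 4)*(l^2 + 5*l + 4) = (l + 4)^2*(l + 1)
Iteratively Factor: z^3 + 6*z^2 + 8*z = (z)*(z^2 + 6*z + 8) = z*(z + 2)*(z + 4)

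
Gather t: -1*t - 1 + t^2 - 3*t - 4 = t^2 - 4*t - 5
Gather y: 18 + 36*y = 36*y + 18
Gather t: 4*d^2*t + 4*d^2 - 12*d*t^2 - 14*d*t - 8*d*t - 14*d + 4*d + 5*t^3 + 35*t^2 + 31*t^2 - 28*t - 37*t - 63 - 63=4*d^2 - 10*d + 5*t^3 + t^2*(66 - 12*d) + t*(4*d^2 - 22*d - 65) - 126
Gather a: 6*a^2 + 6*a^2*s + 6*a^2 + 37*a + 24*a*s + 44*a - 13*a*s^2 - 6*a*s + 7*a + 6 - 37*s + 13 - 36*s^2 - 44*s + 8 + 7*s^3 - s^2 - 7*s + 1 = a^2*(6*s + 12) + a*(-13*s^2 + 18*s + 88) + 7*s^3 - 37*s^2 - 88*s + 28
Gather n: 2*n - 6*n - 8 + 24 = 16 - 4*n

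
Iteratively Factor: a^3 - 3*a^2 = (a - 3)*(a^2) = a*(a - 3)*(a)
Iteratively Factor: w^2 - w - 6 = (w + 2)*(w - 3)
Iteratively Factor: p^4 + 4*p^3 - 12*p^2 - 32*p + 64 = (p + 4)*(p^3 - 12*p + 16) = (p - 2)*(p + 4)*(p^2 + 2*p - 8) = (p - 2)*(p + 4)^2*(p - 2)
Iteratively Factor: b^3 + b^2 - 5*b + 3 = (b - 1)*(b^2 + 2*b - 3) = (b - 1)*(b + 3)*(b - 1)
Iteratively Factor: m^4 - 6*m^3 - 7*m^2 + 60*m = (m)*(m^3 - 6*m^2 - 7*m + 60) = m*(m - 4)*(m^2 - 2*m - 15) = m*(m - 4)*(m + 3)*(m - 5)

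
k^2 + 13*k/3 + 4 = (k + 4/3)*(k + 3)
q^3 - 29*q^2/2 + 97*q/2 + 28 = (q - 8)*(q - 7)*(q + 1/2)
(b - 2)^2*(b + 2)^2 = b^4 - 8*b^2 + 16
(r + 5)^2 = r^2 + 10*r + 25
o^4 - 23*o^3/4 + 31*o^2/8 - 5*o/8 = o*(o - 5)*(o - 1/2)*(o - 1/4)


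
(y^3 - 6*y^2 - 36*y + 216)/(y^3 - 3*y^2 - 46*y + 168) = (y^2 - 36)/(y^2 + 3*y - 28)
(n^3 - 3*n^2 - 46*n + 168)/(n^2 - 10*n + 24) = n + 7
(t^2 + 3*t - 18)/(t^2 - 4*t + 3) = (t + 6)/(t - 1)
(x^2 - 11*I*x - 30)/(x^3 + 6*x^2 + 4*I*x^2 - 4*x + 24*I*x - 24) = (x^2 - 11*I*x - 30)/(x^3 + x^2*(6 + 4*I) + x*(-4 + 24*I) - 24)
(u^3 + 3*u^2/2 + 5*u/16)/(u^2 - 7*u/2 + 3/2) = u*(16*u^2 + 24*u + 5)/(8*(2*u^2 - 7*u + 3))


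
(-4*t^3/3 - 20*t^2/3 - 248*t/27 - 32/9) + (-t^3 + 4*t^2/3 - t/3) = -7*t^3/3 - 16*t^2/3 - 257*t/27 - 32/9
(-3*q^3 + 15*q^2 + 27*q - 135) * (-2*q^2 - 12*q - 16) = 6*q^5 + 6*q^4 - 186*q^3 - 294*q^2 + 1188*q + 2160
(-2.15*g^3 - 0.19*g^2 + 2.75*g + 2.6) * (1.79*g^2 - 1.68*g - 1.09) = -3.8485*g^5 + 3.2719*g^4 + 7.5852*g^3 + 0.241099999999999*g^2 - 7.3655*g - 2.834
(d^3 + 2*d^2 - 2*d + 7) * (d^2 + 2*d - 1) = d^5 + 4*d^4 + d^3 + d^2 + 16*d - 7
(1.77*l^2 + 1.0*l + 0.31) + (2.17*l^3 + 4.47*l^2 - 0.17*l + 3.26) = 2.17*l^3 + 6.24*l^2 + 0.83*l + 3.57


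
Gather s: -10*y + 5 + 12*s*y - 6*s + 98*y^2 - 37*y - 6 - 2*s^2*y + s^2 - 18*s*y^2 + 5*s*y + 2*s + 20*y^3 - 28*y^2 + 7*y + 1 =s^2*(1 - 2*y) + s*(-18*y^2 + 17*y - 4) + 20*y^3 + 70*y^2 - 40*y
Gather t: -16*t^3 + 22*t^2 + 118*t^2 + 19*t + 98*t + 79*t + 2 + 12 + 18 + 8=-16*t^3 + 140*t^2 + 196*t + 40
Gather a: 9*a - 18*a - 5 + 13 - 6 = 2 - 9*a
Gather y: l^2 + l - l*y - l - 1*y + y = l^2 - l*y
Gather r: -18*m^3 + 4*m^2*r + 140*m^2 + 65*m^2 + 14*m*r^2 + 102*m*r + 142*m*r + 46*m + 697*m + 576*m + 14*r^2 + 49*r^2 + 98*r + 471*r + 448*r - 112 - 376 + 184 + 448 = -18*m^3 + 205*m^2 + 1319*m + r^2*(14*m + 63) + r*(4*m^2 + 244*m + 1017) + 144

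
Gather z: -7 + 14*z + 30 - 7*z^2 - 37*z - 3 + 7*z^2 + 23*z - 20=0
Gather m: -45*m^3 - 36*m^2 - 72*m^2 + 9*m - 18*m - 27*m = -45*m^3 - 108*m^2 - 36*m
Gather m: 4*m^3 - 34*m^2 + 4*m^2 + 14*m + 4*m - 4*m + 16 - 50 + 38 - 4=4*m^3 - 30*m^2 + 14*m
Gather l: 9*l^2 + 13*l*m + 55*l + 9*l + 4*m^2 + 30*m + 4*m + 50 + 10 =9*l^2 + l*(13*m + 64) + 4*m^2 + 34*m + 60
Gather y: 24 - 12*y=24 - 12*y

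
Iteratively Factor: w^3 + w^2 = (w)*(w^2 + w) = w*(w + 1)*(w)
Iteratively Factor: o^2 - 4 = (o + 2)*(o - 2)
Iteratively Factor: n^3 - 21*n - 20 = (n - 5)*(n^2 + 5*n + 4) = (n - 5)*(n + 4)*(n + 1)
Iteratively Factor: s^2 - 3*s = (s - 3)*(s)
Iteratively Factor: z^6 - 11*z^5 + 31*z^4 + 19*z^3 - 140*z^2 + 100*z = (z - 2)*(z^5 - 9*z^4 + 13*z^3 + 45*z^2 - 50*z) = (z - 2)*(z - 1)*(z^4 - 8*z^3 + 5*z^2 + 50*z) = (z - 5)*(z - 2)*(z - 1)*(z^3 - 3*z^2 - 10*z) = (z - 5)^2*(z - 2)*(z - 1)*(z^2 + 2*z) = z*(z - 5)^2*(z - 2)*(z - 1)*(z + 2)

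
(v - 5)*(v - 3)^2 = v^3 - 11*v^2 + 39*v - 45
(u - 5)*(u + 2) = u^2 - 3*u - 10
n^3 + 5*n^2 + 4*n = n*(n + 1)*(n + 4)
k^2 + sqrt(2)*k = k*(k + sqrt(2))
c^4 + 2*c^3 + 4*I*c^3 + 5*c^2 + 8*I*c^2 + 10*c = c*(c + 2)*(c - I)*(c + 5*I)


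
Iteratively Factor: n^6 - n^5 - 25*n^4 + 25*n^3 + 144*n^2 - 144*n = (n + 4)*(n^5 - 5*n^4 - 5*n^3 + 45*n^2 - 36*n) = n*(n + 4)*(n^4 - 5*n^3 - 5*n^2 + 45*n - 36) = n*(n + 3)*(n + 4)*(n^3 - 8*n^2 + 19*n - 12) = n*(n - 3)*(n + 3)*(n + 4)*(n^2 - 5*n + 4) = n*(n - 3)*(n - 1)*(n + 3)*(n + 4)*(n - 4)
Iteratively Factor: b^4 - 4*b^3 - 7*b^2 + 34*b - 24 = (b - 2)*(b^3 - 2*b^2 - 11*b + 12) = (b - 2)*(b + 3)*(b^2 - 5*b + 4) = (b - 2)*(b - 1)*(b + 3)*(b - 4)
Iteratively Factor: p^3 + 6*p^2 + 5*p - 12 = (p + 4)*(p^2 + 2*p - 3) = (p + 3)*(p + 4)*(p - 1)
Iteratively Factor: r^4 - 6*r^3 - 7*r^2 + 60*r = (r - 4)*(r^3 - 2*r^2 - 15*r) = r*(r - 4)*(r^2 - 2*r - 15) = r*(r - 5)*(r - 4)*(r + 3)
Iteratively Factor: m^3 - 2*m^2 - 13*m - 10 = (m + 2)*(m^2 - 4*m - 5) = (m + 1)*(m + 2)*(m - 5)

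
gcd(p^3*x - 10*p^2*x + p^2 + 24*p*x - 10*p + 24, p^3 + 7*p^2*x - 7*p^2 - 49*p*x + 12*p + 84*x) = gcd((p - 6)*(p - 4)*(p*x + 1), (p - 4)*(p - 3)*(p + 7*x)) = p - 4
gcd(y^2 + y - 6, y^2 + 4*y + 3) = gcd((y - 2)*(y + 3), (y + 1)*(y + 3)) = y + 3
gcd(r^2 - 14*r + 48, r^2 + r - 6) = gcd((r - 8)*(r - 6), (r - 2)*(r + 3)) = 1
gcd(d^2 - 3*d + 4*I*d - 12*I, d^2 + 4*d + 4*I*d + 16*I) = d + 4*I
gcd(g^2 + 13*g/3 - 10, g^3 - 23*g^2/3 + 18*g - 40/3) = g - 5/3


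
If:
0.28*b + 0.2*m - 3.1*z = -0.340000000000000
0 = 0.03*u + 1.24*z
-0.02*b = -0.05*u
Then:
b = -103.333333333333*z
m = 160.166666666667*z - 1.7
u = -41.3333333333333*z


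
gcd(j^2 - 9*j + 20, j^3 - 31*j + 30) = j - 5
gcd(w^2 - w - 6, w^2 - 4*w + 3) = w - 3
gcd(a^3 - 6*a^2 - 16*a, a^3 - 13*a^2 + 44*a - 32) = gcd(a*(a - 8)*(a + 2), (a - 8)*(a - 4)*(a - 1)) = a - 8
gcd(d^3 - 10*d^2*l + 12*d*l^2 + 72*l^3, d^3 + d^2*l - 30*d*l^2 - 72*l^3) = d - 6*l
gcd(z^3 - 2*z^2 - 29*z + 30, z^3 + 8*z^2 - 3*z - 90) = z + 5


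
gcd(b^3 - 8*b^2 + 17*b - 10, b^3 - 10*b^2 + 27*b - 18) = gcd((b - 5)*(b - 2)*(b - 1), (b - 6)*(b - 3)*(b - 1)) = b - 1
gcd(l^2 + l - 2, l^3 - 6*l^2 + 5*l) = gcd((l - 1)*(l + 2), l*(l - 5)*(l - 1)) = l - 1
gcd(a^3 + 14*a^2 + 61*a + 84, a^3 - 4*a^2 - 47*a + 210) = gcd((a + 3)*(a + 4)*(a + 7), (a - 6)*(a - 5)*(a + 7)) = a + 7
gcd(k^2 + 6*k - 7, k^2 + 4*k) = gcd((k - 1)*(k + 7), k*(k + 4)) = 1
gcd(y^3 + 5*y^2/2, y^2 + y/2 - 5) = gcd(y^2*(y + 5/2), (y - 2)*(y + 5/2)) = y + 5/2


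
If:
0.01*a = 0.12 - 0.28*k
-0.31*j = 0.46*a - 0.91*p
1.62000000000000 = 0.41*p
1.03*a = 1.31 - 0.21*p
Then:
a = 0.47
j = 10.91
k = 0.41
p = 3.95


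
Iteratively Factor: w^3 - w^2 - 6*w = (w + 2)*(w^2 - 3*w) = w*(w + 2)*(w - 3)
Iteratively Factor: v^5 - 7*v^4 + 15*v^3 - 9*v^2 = (v - 1)*(v^4 - 6*v^3 + 9*v^2) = v*(v - 1)*(v^3 - 6*v^2 + 9*v) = v*(v - 3)*(v - 1)*(v^2 - 3*v) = v^2*(v - 3)*(v - 1)*(v - 3)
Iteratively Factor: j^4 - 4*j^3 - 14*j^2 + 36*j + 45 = (j - 5)*(j^3 + j^2 - 9*j - 9) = (j - 5)*(j - 3)*(j^2 + 4*j + 3) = (j - 5)*(j - 3)*(j + 3)*(j + 1)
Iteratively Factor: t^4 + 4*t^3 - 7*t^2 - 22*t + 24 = (t - 2)*(t^3 + 6*t^2 + 5*t - 12) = (t - 2)*(t + 4)*(t^2 + 2*t - 3) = (t - 2)*(t + 3)*(t + 4)*(t - 1)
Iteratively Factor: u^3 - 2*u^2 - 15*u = (u - 5)*(u^2 + 3*u) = u*(u - 5)*(u + 3)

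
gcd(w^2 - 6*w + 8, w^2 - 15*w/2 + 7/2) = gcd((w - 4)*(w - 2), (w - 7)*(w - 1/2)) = 1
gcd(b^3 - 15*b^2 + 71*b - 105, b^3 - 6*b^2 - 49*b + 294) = b - 7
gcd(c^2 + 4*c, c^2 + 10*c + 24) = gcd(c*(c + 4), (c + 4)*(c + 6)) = c + 4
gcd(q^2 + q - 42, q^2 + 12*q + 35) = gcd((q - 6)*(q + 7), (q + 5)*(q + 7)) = q + 7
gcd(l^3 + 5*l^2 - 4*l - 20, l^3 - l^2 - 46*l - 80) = l^2 + 7*l + 10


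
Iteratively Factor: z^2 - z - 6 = (z + 2)*(z - 3)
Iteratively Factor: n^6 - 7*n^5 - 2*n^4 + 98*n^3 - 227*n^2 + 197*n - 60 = (n - 5)*(n^5 - 2*n^4 - 12*n^3 + 38*n^2 - 37*n + 12) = (n - 5)*(n - 1)*(n^4 - n^3 - 13*n^2 + 25*n - 12) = (n - 5)*(n - 1)*(n + 4)*(n^3 - 5*n^2 + 7*n - 3) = (n - 5)*(n - 1)^2*(n + 4)*(n^2 - 4*n + 3) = (n - 5)*(n - 1)^3*(n + 4)*(n - 3)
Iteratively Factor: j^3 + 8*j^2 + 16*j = (j + 4)*(j^2 + 4*j) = (j + 4)^2*(j)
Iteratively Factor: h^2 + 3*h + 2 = (h + 1)*(h + 2)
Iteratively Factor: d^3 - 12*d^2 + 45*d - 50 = (d - 5)*(d^2 - 7*d + 10) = (d - 5)*(d - 2)*(d - 5)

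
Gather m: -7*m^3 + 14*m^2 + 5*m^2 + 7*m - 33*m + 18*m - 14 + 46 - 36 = -7*m^3 + 19*m^2 - 8*m - 4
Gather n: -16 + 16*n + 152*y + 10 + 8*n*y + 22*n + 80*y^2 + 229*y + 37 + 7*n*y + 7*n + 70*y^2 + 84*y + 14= n*(15*y + 45) + 150*y^2 + 465*y + 45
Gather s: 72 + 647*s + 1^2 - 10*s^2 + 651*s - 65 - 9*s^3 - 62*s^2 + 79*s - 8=-9*s^3 - 72*s^2 + 1377*s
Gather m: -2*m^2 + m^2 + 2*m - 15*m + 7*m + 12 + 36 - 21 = -m^2 - 6*m + 27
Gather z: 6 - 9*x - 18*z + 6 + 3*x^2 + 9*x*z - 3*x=3*x^2 - 12*x + z*(9*x - 18) + 12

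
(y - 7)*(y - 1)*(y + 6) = y^3 - 2*y^2 - 41*y + 42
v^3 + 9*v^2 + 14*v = v*(v + 2)*(v + 7)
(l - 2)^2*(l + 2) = l^3 - 2*l^2 - 4*l + 8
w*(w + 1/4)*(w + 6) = w^3 + 25*w^2/4 + 3*w/2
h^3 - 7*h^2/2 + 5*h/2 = h*(h - 5/2)*(h - 1)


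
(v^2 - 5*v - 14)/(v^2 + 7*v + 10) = (v - 7)/(v + 5)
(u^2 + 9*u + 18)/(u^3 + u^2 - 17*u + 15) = (u^2 + 9*u + 18)/(u^3 + u^2 - 17*u + 15)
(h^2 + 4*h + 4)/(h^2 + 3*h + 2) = (h + 2)/(h + 1)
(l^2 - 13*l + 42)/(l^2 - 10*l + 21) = (l - 6)/(l - 3)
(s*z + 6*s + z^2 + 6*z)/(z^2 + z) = (s*z + 6*s + z^2 + 6*z)/(z*(z + 1))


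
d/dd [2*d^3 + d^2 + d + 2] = 6*d^2 + 2*d + 1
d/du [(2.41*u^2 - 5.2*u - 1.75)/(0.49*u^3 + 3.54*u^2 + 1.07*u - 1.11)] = (-1.1809*u^4 + 5.096*u^3 + 23.5592*u^2 + 7.0398*u + 7.6445)/(0.2401*u^6 + 3.4692*u^5 + 13.5802*u^4 + 6.4878*u^3 - 6.7139*u^2 - 2.3754*u + 1.2321)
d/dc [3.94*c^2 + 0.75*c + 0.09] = 7.88*c + 0.75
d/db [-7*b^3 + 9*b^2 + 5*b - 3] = -21*b^2 + 18*b + 5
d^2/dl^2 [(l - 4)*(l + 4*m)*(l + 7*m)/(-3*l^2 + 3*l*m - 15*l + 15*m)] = 2*(-(l - 4)*(l + 4*m)*(l + 7*m)*(2*l - m + 5)^2 + (-3*l - 11*m + 4)*(l^2 - l*m + 5*l - 5*m)^2 + (l^2 - l*m + 5*l - 5*m)*((l - 4)*(l + 4*m)*(l + 7*m) + (l - 4)*(l + 4*m)*(2*l - m + 5) + (l - 4)*(l + 7*m)*(2*l - m + 5) + (l + 4*m)*(l + 7*m)*(2*l - m + 5)))/(3*(l^2 - l*m + 5*l - 5*m)^3)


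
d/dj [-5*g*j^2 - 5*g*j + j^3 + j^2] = -10*g*j - 5*g + 3*j^2 + 2*j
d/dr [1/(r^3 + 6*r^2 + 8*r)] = (-3*r^2 - 12*r - 8)/(r^2*(r^2 + 6*r + 8)^2)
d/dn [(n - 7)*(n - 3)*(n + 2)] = 3*n^2 - 16*n + 1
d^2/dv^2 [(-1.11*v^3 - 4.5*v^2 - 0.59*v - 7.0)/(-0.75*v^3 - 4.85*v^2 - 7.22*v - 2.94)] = (-3.01275000000001*v^6 - 34.07265*v^5 - 115.44885*v^4 + 58.7689179999998*v^3 + 956.141088*v^2 + 1385.193516*v + 582.916376)/(0.421875*v^9 + 8.184375*v^8 + 65.109375*v^7 + 276.621875*v^6 + 690.95175*v^5 + 1061.45727*v^4 + 1013.515028*v^3 + 585.536868*v^2 + 187.220376*v + 25.412184)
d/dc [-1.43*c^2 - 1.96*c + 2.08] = -2.86*c - 1.96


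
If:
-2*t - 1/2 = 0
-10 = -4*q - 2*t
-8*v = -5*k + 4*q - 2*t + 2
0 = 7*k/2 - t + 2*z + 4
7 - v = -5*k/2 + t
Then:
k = -71/15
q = 21/8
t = -1/4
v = -55/12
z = 739/120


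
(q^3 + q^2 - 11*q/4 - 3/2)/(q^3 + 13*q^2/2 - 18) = (q + 1/2)/(q + 6)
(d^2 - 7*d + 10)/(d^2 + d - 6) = (d - 5)/(d + 3)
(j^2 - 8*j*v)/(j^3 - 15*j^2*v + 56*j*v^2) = 1/(j - 7*v)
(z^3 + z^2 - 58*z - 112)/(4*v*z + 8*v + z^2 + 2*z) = (z^2 - z - 56)/(4*v + z)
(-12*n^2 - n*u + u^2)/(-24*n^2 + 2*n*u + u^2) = (3*n + u)/(6*n + u)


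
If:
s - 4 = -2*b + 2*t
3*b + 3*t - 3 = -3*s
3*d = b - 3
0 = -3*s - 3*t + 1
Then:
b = 2/3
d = -7/9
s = 10/9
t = -7/9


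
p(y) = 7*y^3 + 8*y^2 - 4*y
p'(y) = 21*y^2 + 16*y - 4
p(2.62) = 170.33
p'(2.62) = 182.07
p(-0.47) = 2.92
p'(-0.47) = -6.88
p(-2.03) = -17.47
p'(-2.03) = 50.06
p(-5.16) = -728.07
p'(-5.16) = 472.58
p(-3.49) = -186.16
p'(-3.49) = 195.94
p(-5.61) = -961.69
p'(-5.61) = 567.15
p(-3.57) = -202.26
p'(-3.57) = 206.52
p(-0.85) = 4.88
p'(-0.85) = -2.43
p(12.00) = 13200.00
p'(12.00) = 3212.00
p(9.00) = 5715.00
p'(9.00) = 1841.00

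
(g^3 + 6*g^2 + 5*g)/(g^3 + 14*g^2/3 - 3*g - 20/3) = 3*g/(3*g - 4)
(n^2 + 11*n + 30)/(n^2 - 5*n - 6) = (n^2 + 11*n + 30)/(n^2 - 5*n - 6)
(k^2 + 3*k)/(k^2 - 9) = k/(k - 3)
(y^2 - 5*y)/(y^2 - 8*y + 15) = y/(y - 3)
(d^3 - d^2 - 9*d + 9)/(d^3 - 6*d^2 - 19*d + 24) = (d - 3)/(d - 8)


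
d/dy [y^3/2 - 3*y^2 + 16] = 3*y*(y - 4)/2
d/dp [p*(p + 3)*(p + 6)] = 3*p^2 + 18*p + 18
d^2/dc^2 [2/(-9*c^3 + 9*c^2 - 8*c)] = 4*(9*c*(3*c - 1)*(9*c^2 - 9*c + 8) - (27*c^2 - 18*c + 8)^2)/(c^3*(9*c^2 - 9*c + 8)^3)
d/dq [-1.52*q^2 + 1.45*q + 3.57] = 1.45 - 3.04*q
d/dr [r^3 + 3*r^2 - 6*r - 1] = 3*r^2 + 6*r - 6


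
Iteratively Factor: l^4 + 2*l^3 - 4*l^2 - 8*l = (l)*(l^3 + 2*l^2 - 4*l - 8) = l*(l + 2)*(l^2 - 4) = l*(l - 2)*(l + 2)*(l + 2)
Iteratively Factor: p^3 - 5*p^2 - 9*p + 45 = (p + 3)*(p^2 - 8*p + 15) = (p - 5)*(p + 3)*(p - 3)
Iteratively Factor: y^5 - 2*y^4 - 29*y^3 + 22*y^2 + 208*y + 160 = (y - 5)*(y^4 + 3*y^3 - 14*y^2 - 48*y - 32) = (y - 5)*(y + 1)*(y^3 + 2*y^2 - 16*y - 32) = (y - 5)*(y - 4)*(y + 1)*(y^2 + 6*y + 8) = (y - 5)*(y - 4)*(y + 1)*(y + 2)*(y + 4)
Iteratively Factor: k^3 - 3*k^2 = (k - 3)*(k^2) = k*(k - 3)*(k)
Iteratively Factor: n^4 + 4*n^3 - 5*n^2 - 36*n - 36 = (n + 2)*(n^3 + 2*n^2 - 9*n - 18) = (n + 2)*(n + 3)*(n^2 - n - 6) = (n - 3)*(n + 2)*(n + 3)*(n + 2)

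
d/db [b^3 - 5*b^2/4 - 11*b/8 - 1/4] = 3*b^2 - 5*b/2 - 11/8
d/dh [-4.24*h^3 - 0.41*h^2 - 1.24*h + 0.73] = -12.72*h^2 - 0.82*h - 1.24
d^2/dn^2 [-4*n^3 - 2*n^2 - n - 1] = -24*n - 4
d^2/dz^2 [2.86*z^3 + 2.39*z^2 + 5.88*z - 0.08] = 17.16*z + 4.78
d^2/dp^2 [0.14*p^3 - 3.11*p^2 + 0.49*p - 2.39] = 0.84*p - 6.22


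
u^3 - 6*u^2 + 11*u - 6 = (u - 3)*(u - 2)*(u - 1)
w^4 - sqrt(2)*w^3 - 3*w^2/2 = w^2*(w - 3*sqrt(2)/2)*(w + sqrt(2)/2)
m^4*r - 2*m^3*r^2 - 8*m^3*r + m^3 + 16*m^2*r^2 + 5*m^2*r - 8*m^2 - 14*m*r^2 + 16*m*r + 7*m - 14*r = (m - 7)*(m - 1)*(m - 2*r)*(m*r + 1)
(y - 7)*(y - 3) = y^2 - 10*y + 21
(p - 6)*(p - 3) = p^2 - 9*p + 18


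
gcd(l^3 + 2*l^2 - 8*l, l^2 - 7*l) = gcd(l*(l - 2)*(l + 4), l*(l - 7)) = l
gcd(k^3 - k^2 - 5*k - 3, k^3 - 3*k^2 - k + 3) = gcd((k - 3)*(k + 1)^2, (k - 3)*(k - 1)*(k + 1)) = k^2 - 2*k - 3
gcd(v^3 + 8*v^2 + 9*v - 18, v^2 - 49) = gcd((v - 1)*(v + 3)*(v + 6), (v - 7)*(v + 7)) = 1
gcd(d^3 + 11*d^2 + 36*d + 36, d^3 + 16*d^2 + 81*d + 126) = d^2 + 9*d + 18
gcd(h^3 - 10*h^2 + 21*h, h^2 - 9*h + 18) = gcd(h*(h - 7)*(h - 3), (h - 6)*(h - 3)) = h - 3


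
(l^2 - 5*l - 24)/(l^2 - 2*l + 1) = (l^2 - 5*l - 24)/(l^2 - 2*l + 1)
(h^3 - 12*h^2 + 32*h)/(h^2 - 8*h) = h - 4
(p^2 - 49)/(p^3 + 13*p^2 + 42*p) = (p - 7)/(p*(p + 6))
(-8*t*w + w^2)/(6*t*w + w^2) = (-8*t + w)/(6*t + w)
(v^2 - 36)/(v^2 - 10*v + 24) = (v + 6)/(v - 4)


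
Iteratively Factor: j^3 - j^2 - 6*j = (j + 2)*(j^2 - 3*j) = j*(j + 2)*(j - 3)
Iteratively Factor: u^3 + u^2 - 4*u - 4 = (u - 2)*(u^2 + 3*u + 2) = (u - 2)*(u + 1)*(u + 2)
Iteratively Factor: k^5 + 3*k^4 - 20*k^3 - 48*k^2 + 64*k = (k - 1)*(k^4 + 4*k^3 - 16*k^2 - 64*k) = k*(k - 1)*(k^3 + 4*k^2 - 16*k - 64) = k*(k - 1)*(k + 4)*(k^2 - 16) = k*(k - 4)*(k - 1)*(k + 4)*(k + 4)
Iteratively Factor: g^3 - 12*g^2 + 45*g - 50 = (g - 5)*(g^2 - 7*g + 10) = (g - 5)*(g - 2)*(g - 5)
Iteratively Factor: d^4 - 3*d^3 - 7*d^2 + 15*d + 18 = (d + 2)*(d^3 - 5*d^2 + 3*d + 9) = (d - 3)*(d + 2)*(d^2 - 2*d - 3) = (d - 3)*(d + 1)*(d + 2)*(d - 3)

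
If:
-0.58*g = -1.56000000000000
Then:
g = 2.69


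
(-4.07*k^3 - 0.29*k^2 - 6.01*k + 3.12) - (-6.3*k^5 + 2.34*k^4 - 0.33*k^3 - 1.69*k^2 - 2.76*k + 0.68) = 6.3*k^5 - 2.34*k^4 - 3.74*k^3 + 1.4*k^2 - 3.25*k + 2.44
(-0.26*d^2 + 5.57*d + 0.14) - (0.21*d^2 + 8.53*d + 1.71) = -0.47*d^2 - 2.96*d - 1.57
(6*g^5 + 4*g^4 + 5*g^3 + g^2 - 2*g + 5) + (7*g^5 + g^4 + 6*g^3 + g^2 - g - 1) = 13*g^5 + 5*g^4 + 11*g^3 + 2*g^2 - 3*g + 4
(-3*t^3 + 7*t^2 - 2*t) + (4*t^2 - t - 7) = -3*t^3 + 11*t^2 - 3*t - 7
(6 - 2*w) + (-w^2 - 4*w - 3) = -w^2 - 6*w + 3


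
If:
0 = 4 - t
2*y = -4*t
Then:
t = 4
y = -8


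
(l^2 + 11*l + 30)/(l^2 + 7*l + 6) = (l + 5)/(l + 1)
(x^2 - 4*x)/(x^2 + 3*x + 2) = x*(x - 4)/(x^2 + 3*x + 2)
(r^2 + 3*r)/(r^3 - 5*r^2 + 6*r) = (r + 3)/(r^2 - 5*r + 6)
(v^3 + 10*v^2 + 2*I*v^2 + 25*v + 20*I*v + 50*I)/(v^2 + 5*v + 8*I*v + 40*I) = (v^2 + v*(5 + 2*I) + 10*I)/(v + 8*I)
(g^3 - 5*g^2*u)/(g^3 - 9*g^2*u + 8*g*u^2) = g*(g - 5*u)/(g^2 - 9*g*u + 8*u^2)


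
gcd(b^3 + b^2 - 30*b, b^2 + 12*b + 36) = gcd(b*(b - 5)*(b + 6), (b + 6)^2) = b + 6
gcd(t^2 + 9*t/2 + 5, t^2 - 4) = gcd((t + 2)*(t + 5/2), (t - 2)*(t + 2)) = t + 2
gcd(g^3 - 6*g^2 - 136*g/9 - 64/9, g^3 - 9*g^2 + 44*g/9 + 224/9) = g^2 - 20*g/3 - 32/3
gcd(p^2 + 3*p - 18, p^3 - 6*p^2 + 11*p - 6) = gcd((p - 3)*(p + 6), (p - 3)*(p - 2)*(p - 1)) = p - 3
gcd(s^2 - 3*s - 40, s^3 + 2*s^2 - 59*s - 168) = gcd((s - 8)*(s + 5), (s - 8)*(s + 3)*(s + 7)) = s - 8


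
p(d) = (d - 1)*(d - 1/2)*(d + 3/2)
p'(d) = (d - 1)*(d - 1/2) + (d - 1)*(d + 3/2) + (d - 1/2)*(d + 3/2) = 3*d^2 - 7/4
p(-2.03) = -4.06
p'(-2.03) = 10.61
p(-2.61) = -12.46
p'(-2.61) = 18.69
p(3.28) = 30.30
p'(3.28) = 30.53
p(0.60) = -0.08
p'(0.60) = -0.67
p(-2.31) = -7.53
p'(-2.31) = 14.26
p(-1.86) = -2.43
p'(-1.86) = 8.63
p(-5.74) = -178.32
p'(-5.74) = 97.09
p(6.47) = 260.27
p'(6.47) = 123.83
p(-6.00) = -204.75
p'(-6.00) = 106.25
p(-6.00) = -204.75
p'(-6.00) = 106.25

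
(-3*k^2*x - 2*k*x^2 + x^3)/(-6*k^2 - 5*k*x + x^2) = x*(-3*k + x)/(-6*k + x)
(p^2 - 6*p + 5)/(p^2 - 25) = (p - 1)/(p + 5)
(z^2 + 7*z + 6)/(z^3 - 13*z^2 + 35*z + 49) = (z + 6)/(z^2 - 14*z + 49)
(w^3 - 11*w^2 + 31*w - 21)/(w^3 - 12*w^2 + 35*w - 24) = (w - 7)/(w - 8)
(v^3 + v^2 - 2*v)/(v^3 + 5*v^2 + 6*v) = (v - 1)/(v + 3)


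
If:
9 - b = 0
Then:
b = 9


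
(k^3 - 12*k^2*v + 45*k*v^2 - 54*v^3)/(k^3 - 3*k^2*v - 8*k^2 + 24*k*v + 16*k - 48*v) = (k^2 - 9*k*v + 18*v^2)/(k^2 - 8*k + 16)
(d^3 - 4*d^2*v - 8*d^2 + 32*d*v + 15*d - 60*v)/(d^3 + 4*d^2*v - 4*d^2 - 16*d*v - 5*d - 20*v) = (d^2 - 4*d*v - 3*d + 12*v)/(d^2 + 4*d*v + d + 4*v)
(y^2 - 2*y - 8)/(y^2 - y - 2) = (-y^2 + 2*y + 8)/(-y^2 + y + 2)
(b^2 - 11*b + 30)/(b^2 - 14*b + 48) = (b - 5)/(b - 8)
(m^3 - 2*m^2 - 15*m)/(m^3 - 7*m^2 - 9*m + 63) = m*(m - 5)/(m^2 - 10*m + 21)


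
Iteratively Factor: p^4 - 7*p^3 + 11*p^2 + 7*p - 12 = (p - 4)*(p^3 - 3*p^2 - p + 3) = (p - 4)*(p - 1)*(p^2 - 2*p - 3) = (p - 4)*(p - 3)*(p - 1)*(p + 1)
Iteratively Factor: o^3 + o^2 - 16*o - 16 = (o - 4)*(o^2 + 5*o + 4) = (o - 4)*(o + 4)*(o + 1)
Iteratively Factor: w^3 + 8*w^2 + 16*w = (w)*(w^2 + 8*w + 16) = w*(w + 4)*(w + 4)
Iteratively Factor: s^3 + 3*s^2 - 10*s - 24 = (s - 3)*(s^2 + 6*s + 8) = (s - 3)*(s + 4)*(s + 2)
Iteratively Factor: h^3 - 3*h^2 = (h)*(h^2 - 3*h) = h*(h - 3)*(h)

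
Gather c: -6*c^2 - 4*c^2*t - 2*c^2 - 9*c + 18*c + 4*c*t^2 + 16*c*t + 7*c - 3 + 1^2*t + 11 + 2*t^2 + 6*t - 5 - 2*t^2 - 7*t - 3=c^2*(-4*t - 8) + c*(4*t^2 + 16*t + 16)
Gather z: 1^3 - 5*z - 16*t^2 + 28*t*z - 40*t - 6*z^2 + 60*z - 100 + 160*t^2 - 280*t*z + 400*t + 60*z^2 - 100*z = 144*t^2 + 360*t + 54*z^2 + z*(-252*t - 45) - 99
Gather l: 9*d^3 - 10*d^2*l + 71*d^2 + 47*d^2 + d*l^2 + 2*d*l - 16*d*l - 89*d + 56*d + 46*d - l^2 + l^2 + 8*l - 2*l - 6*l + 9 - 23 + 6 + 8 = 9*d^3 + 118*d^2 + d*l^2 + 13*d + l*(-10*d^2 - 14*d)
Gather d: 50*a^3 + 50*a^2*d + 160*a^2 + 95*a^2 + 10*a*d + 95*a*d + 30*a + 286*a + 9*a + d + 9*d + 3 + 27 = 50*a^3 + 255*a^2 + 325*a + d*(50*a^2 + 105*a + 10) + 30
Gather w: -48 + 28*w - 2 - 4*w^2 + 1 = -4*w^2 + 28*w - 49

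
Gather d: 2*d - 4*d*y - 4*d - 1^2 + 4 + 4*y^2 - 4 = d*(-4*y - 2) + 4*y^2 - 1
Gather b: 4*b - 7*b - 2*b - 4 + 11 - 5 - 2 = -5*b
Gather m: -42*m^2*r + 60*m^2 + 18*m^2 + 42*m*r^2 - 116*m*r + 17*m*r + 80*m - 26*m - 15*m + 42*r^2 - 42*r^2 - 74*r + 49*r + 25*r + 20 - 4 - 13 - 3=m^2*(78 - 42*r) + m*(42*r^2 - 99*r + 39)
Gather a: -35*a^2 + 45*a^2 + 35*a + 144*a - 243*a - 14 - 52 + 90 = 10*a^2 - 64*a + 24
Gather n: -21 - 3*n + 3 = -3*n - 18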